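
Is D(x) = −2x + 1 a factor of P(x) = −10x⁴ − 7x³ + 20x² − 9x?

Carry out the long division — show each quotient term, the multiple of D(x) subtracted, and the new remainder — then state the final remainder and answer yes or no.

R(x) = −1, so D(x) is not a factor of P(x). no

Step 1: lead(−10x⁴ − 7x³ + 20x² − 9x) ÷ lead(D) = −10x⁴ ÷ −2x = 5x³. Subtract (5x³)·D = −10x⁴ + 5x³. Remainder: −12x³ + 20x² − 9x.
Step 2: lead(−12x³ + 20x² − 9x) ÷ lead(D) = −12x³ ÷ −2x = 6x². Subtract (6x²)·D = −12x³ + 6x². Remainder: 14x² − 9x.
Step 3: lead(14x² − 9x) ÷ lead(D) = 14x² ÷ −2x = −7x. Subtract (−7x)·D = 14x² − 7x. Remainder: −2x.
Step 4: lead(−2x) ÷ lead(D) = −2x ÷ −2x = 1. Subtract (1)·D = −2x + 1. Remainder: −1.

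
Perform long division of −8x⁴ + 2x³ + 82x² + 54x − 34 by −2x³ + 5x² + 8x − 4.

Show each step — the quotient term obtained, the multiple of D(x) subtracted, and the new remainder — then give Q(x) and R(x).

Step 1: lead(−8x⁴ + 2x³ + 82x² + 54x − 34) ÷ lead(D) = −8x⁴ ÷ −2x³ = 4x. Subtract (4x)·D = −8x⁴ + 20x³ + 32x² − 16x. Remainder: −18x³ + 50x² + 70x − 34.
Step 2: lead(−18x³ + 50x² + 70x − 34) ÷ lead(D) = −18x³ ÷ −2x³ = 9. Subtract (9)·D = −18x³ + 45x² + 72x − 36. Remainder: 5x² − 2x + 2.

Q(x) = 4x + 9; R(x) = 5x² − 2x + 2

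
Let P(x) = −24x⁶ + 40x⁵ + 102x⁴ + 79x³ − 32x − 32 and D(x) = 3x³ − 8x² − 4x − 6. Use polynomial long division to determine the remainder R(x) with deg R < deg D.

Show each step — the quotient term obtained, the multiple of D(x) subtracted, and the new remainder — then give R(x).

R(x) = −2

Step 1: lead(−24x⁶ + 40x⁵ + 102x⁴ + 79x³ − 32x − 32) ÷ lead(D) = −24x⁶ ÷ 3x³ = −8x³. Subtract (−8x³)·D = −24x⁶ + 64x⁵ + 32x⁴ + 48x³. Remainder: −24x⁵ + 70x⁴ + 31x³ − 32x − 32.
Step 2: lead(−24x⁵ + 70x⁴ + 31x³ − 32x − 32) ÷ lead(D) = −24x⁵ ÷ 3x³ = −8x². Subtract (−8x²)·D = −24x⁵ + 64x⁴ + 32x³ + 48x². Remainder: 6x⁴ − x³ − 48x² − 32x − 32.
Step 3: lead(6x⁴ − x³ − 48x² − 32x − 32) ÷ lead(D) = 6x⁴ ÷ 3x³ = 2x. Subtract (2x)·D = 6x⁴ − 16x³ − 8x² − 12x. Remainder: 15x³ − 40x² − 20x − 32.
Step 4: lead(15x³ − 40x² − 20x − 32) ÷ lead(D) = 15x³ ÷ 3x³ = 5. Subtract (5)·D = 15x³ − 40x² − 20x − 30. Remainder: −2.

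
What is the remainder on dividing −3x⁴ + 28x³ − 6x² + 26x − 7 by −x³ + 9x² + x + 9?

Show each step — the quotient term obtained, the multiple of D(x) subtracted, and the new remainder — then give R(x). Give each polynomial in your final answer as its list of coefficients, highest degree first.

Step 1: lead(−3x⁴ + 28x³ − 6x² + 26x − 7) ÷ lead(D) = −3x⁴ ÷ −x³ = 3x. Subtract (3x)·D = −3x⁴ + 27x³ + 3x² + 27x. Remainder: x³ − 9x² − x − 7.
Step 2: lead(x³ − 9x² − x − 7) ÷ lead(D) = x³ ÷ −x³ = −1. Subtract (−1)·D = x³ − 9x² − x − 9. Remainder: 2.

R = [2]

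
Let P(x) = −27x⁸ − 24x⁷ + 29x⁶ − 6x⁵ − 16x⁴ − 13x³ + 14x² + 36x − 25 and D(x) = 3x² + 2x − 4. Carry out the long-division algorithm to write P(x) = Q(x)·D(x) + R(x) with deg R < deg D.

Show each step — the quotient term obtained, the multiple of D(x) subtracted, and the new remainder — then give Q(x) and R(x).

Step 1: lead(−27x⁸ − 24x⁷ + 29x⁶ − 6x⁵ − 16x⁴ − 13x³ + 14x² + 36x − 25) ÷ lead(D) = −27x⁸ ÷ 3x² = −9x⁶. Subtract (−9x⁶)·D = −27x⁸ − 18x⁷ + 36x⁶. Remainder: −6x⁷ − 7x⁶ − 6x⁵ − 16x⁴ − 13x³ + 14x² + 36x − 25.
Step 2: lead(−6x⁷ − 7x⁶ − 6x⁵ − 16x⁴ − 13x³ + 14x² + 36x − 25) ÷ lead(D) = −6x⁷ ÷ 3x² = −2x⁵. Subtract (−2x⁵)·D = −6x⁷ − 4x⁶ + 8x⁵. Remainder: −3x⁶ − 14x⁵ − 16x⁴ − 13x³ + 14x² + 36x − 25.
Step 3: lead(−3x⁶ − 14x⁵ − 16x⁴ − 13x³ + 14x² + 36x − 25) ÷ lead(D) = −3x⁶ ÷ 3x² = −x⁴. Subtract (−x⁴)·D = −3x⁶ − 2x⁵ + 4x⁴. Remainder: −12x⁵ − 20x⁴ − 13x³ + 14x² + 36x − 25.
Step 4: lead(−12x⁵ − 20x⁴ − 13x³ + 14x² + 36x − 25) ÷ lead(D) = −12x⁵ ÷ 3x² = −4x³. Subtract (−4x³)·D = −12x⁵ − 8x⁴ + 16x³. Remainder: −12x⁴ − 29x³ + 14x² + 36x − 25.
Step 5: lead(−12x⁴ − 29x³ + 14x² + 36x − 25) ÷ lead(D) = −12x⁴ ÷ 3x² = −4x². Subtract (−4x²)·D = −12x⁴ − 8x³ + 16x². Remainder: −21x³ − 2x² + 36x − 25.
Step 6: lead(−21x³ − 2x² + 36x − 25) ÷ lead(D) = −21x³ ÷ 3x² = −7x. Subtract (−7x)·D = −21x³ − 14x² + 28x. Remainder: 12x² + 8x − 25.
Step 7: lead(12x² + 8x − 25) ÷ lead(D) = 12x² ÷ 3x² = 4. Subtract (4)·D = 12x² + 8x − 16. Remainder: −9.

Q(x) = −9x⁶ − 2x⁵ − x⁴ − 4x³ − 4x² − 7x + 4; R(x) = −9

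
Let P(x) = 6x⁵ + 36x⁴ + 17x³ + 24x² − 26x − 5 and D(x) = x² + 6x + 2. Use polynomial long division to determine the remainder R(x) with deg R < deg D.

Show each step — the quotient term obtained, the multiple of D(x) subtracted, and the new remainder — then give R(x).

Step 1: lead(6x⁵ + 36x⁴ + 17x³ + 24x² − 26x − 5) ÷ lead(D) = 6x⁵ ÷ x² = 6x³. Subtract (6x³)·D = 6x⁵ + 36x⁴ + 12x³. Remainder: 5x³ + 24x² − 26x − 5.
Step 2: lead(5x³ + 24x² − 26x − 5) ÷ lead(D) = 5x³ ÷ x² = 5x. Subtract (5x)·D = 5x³ + 30x² + 10x. Remainder: −6x² − 36x − 5.
Step 3: lead(−6x² − 36x − 5) ÷ lead(D) = −6x² ÷ x² = −6. Subtract (−6)·D = −6x² − 36x − 12. Remainder: 7.

R(x) = 7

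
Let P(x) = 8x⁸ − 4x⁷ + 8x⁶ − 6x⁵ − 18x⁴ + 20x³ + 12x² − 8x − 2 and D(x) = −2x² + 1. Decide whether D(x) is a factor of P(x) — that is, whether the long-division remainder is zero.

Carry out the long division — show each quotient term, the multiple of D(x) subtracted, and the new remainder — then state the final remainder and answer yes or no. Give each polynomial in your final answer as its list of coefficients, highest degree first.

Step 1: lead(8x⁸ − 4x⁷ + 8x⁶ − 6x⁵ − 18x⁴ + 20x³ + 12x² − 8x − 2) ÷ lead(D) = 8x⁸ ÷ −2x² = −4x⁶. Subtract (−4x⁶)·D = 8x⁸ − 4x⁶. Remainder: −4x⁷ + 12x⁶ − 6x⁵ − 18x⁴ + 20x³ + 12x² − 8x − 2.
Step 2: lead(−4x⁷ + 12x⁶ − 6x⁵ − 18x⁴ + 20x³ + 12x² − 8x − 2) ÷ lead(D) = −4x⁷ ÷ −2x² = 2x⁵. Subtract (2x⁵)·D = −4x⁷ + 2x⁵. Remainder: 12x⁶ − 8x⁵ − 18x⁴ + 20x³ + 12x² − 8x − 2.
Step 3: lead(12x⁶ − 8x⁵ − 18x⁴ + 20x³ + 12x² − 8x − 2) ÷ lead(D) = 12x⁶ ÷ −2x² = −6x⁴. Subtract (−6x⁴)·D = 12x⁶ − 6x⁴. Remainder: −8x⁵ − 12x⁴ + 20x³ + 12x² − 8x − 2.
Step 4: lead(−8x⁵ − 12x⁴ + 20x³ + 12x² − 8x − 2) ÷ lead(D) = −8x⁵ ÷ −2x² = 4x³. Subtract (4x³)·D = −8x⁵ + 4x³. Remainder: −12x⁴ + 16x³ + 12x² − 8x − 2.
Step 5: lead(−12x⁴ + 16x³ + 12x² − 8x − 2) ÷ lead(D) = −12x⁴ ÷ −2x² = 6x². Subtract (6x²)·D = −12x⁴ + 6x². Remainder: 16x³ + 6x² − 8x − 2.
Step 6: lead(16x³ + 6x² − 8x − 2) ÷ lead(D) = 16x³ ÷ −2x² = −8x. Subtract (−8x)·D = 16x³ − 8x. Remainder: 6x² − 2.
Step 7: lead(6x² − 2) ÷ lead(D) = 6x² ÷ −2x² = −3. Subtract (−3)·D = 6x² − 3. Remainder: 1.

R = [1], so D(x) is not a factor of P(x). no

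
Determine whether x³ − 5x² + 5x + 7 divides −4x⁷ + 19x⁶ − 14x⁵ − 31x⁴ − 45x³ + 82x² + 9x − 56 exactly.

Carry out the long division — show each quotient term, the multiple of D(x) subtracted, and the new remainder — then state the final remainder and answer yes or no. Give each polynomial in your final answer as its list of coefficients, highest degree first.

Step 1: lead(−4x⁷ + 19x⁶ − 14x⁵ − 31x⁴ − 45x³ + 82x² + 9x − 56) ÷ lead(D) = −4x⁷ ÷ x³ = −4x⁴. Subtract (−4x⁴)·D = −4x⁷ + 20x⁶ − 20x⁵ − 28x⁴. Remainder: −x⁶ + 6x⁵ − 3x⁴ − 45x³ + 82x² + 9x − 56.
Step 2: lead(−x⁶ + 6x⁵ − 3x⁴ − 45x³ + 82x² + 9x − 56) ÷ lead(D) = −x⁶ ÷ x³ = −x³. Subtract (−x³)·D = −x⁶ + 5x⁵ − 5x⁴ − 7x³. Remainder: x⁵ + 2x⁴ − 38x³ + 82x² + 9x − 56.
Step 3: lead(x⁵ + 2x⁴ − 38x³ + 82x² + 9x − 56) ÷ lead(D) = x⁵ ÷ x³ = x². Subtract (x²)·D = x⁵ − 5x⁴ + 5x³ + 7x². Remainder: 7x⁴ − 43x³ + 75x² + 9x − 56.
Step 4: lead(7x⁴ − 43x³ + 75x² + 9x − 56) ÷ lead(D) = 7x⁴ ÷ x³ = 7x. Subtract (7x)·D = 7x⁴ − 35x³ + 35x² + 49x. Remainder: −8x³ + 40x² − 40x − 56.
Step 5: lead(−8x³ + 40x² − 40x − 56) ÷ lead(D) = −8x³ ÷ x³ = −8. Subtract (−8)·D = −8x³ + 40x² − 40x − 56. Remainder: 0.

R = [0], so D(x) is a factor of P(x). yes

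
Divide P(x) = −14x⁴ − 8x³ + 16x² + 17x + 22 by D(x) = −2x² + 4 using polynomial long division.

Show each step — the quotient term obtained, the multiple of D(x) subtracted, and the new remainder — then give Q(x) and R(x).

Step 1: lead(−14x⁴ − 8x³ + 16x² + 17x + 22) ÷ lead(D) = −14x⁴ ÷ −2x² = 7x². Subtract (7x²)·D = −14x⁴ + 28x². Remainder: −8x³ − 12x² + 17x + 22.
Step 2: lead(−8x³ − 12x² + 17x + 22) ÷ lead(D) = −8x³ ÷ −2x² = 4x. Subtract (4x)·D = −8x³ + 16x. Remainder: −12x² + x + 22.
Step 3: lead(−12x² + x + 22) ÷ lead(D) = −12x² ÷ −2x² = 6. Subtract (6)·D = −12x² + 24. Remainder: x − 2.

Q(x) = 7x² + 4x + 6; R(x) = x − 2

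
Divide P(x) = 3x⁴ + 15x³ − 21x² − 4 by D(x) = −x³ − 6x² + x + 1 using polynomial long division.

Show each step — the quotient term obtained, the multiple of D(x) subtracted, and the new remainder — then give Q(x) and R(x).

Q(x) = −3x + 3; R(x) = −7

Step 1: lead(3x⁴ + 15x³ − 21x² − 4) ÷ lead(D) = 3x⁴ ÷ −x³ = −3x. Subtract (−3x)·D = 3x⁴ + 18x³ − 3x² − 3x. Remainder: −3x³ − 18x² + 3x − 4.
Step 2: lead(−3x³ − 18x² + 3x − 4) ÷ lead(D) = −3x³ ÷ −x³ = 3. Subtract (3)·D = −3x³ − 18x² + 3x + 3. Remainder: −7.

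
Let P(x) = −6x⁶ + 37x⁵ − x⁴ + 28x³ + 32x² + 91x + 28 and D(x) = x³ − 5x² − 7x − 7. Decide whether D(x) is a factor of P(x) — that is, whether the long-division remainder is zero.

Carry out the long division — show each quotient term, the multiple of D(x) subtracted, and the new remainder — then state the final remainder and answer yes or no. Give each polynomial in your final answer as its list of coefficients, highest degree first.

Step 1: lead(−6x⁶ + 37x⁵ − x⁴ + 28x³ + 32x² + 91x + 28) ÷ lead(D) = −6x⁶ ÷ x³ = −6x³. Subtract (−6x³)·D = −6x⁶ + 30x⁵ + 42x⁴ + 42x³. Remainder: 7x⁵ − 43x⁴ − 14x³ + 32x² + 91x + 28.
Step 2: lead(7x⁵ − 43x⁴ − 14x³ + 32x² + 91x + 28) ÷ lead(D) = 7x⁵ ÷ x³ = 7x². Subtract (7x²)·D = 7x⁵ − 35x⁴ − 49x³ − 49x². Remainder: −8x⁴ + 35x³ + 81x² + 91x + 28.
Step 3: lead(−8x⁴ + 35x³ + 81x² + 91x + 28) ÷ lead(D) = −8x⁴ ÷ x³ = −8x. Subtract (−8x)·D = −8x⁴ + 40x³ + 56x² + 56x. Remainder: −5x³ + 25x² + 35x + 28.
Step 4: lead(−5x³ + 25x² + 35x + 28) ÷ lead(D) = −5x³ ÷ x³ = −5. Subtract (−5)·D = −5x³ + 25x² + 35x + 35. Remainder: −7.

R = [-7], so D(x) is not a factor of P(x). no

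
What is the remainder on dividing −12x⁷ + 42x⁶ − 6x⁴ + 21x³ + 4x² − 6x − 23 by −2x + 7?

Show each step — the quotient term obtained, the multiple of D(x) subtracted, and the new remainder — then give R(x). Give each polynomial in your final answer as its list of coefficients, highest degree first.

R = [5]

Step 1: lead(−12x⁷ + 42x⁶ − 6x⁴ + 21x³ + 4x² − 6x − 23) ÷ lead(D) = −12x⁷ ÷ −2x = 6x⁶. Subtract (6x⁶)·D = −12x⁷ + 42x⁶. Remainder: −6x⁴ + 21x³ + 4x² − 6x − 23.
Step 2: lead(−6x⁴ + 21x³ + 4x² − 6x − 23) ÷ lead(D) = −6x⁴ ÷ −2x = 3x³. Subtract (3x³)·D = −6x⁴ + 21x³. Remainder: 4x² − 6x − 23.
Step 3: lead(4x² − 6x − 23) ÷ lead(D) = 4x² ÷ −2x = −2x. Subtract (−2x)·D = 4x² − 14x. Remainder: 8x − 23.
Step 4: lead(8x − 23) ÷ lead(D) = 8x ÷ −2x = −4. Subtract (−4)·D = 8x − 28. Remainder: 5.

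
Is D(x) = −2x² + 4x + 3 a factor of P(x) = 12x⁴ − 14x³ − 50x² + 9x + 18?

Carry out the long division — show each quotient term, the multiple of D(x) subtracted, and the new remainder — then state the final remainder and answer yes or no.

R(x) = 0, so D(x) is a factor of P(x). yes

Step 1: lead(12x⁴ − 14x³ − 50x² + 9x + 18) ÷ lead(D) = 12x⁴ ÷ −2x² = −6x². Subtract (−6x²)·D = 12x⁴ − 24x³ − 18x². Remainder: 10x³ − 32x² + 9x + 18.
Step 2: lead(10x³ − 32x² + 9x + 18) ÷ lead(D) = 10x³ ÷ −2x² = −5x. Subtract (−5x)·D = 10x³ − 20x² − 15x. Remainder: −12x² + 24x + 18.
Step 3: lead(−12x² + 24x + 18) ÷ lead(D) = −12x² ÷ −2x² = 6. Subtract (6)·D = −12x² + 24x + 18. Remainder: 0.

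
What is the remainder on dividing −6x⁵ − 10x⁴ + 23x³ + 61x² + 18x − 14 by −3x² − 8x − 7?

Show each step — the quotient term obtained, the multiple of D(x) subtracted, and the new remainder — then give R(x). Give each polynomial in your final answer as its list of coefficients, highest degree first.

R = [-7, 7]

Step 1: lead(−6x⁵ − 10x⁴ + 23x³ + 61x² + 18x − 14) ÷ lead(D) = −6x⁵ ÷ −3x² = 2x³. Subtract (2x³)·D = −6x⁵ − 16x⁴ − 14x³. Remainder: 6x⁴ + 37x³ + 61x² + 18x − 14.
Step 2: lead(6x⁴ + 37x³ + 61x² + 18x − 14) ÷ lead(D) = 6x⁴ ÷ −3x² = −2x². Subtract (−2x²)·D = 6x⁴ + 16x³ + 14x². Remainder: 21x³ + 47x² + 18x − 14.
Step 3: lead(21x³ + 47x² + 18x − 14) ÷ lead(D) = 21x³ ÷ −3x² = −7x. Subtract (−7x)·D = 21x³ + 56x² + 49x. Remainder: −9x² − 31x − 14.
Step 4: lead(−9x² − 31x − 14) ÷ lead(D) = −9x² ÷ −3x² = 3. Subtract (3)·D = −9x² − 24x − 21. Remainder: −7x + 7.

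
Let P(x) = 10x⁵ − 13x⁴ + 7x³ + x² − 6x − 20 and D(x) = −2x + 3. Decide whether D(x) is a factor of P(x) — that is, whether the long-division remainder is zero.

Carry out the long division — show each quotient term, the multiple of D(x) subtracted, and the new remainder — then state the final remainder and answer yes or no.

Step 1: lead(10x⁵ − 13x⁴ + 7x³ + x² − 6x − 20) ÷ lead(D) = 10x⁵ ÷ −2x = −5x⁴. Subtract (−5x⁴)·D = 10x⁵ − 15x⁴. Remainder: 2x⁴ + 7x³ + x² − 6x − 20.
Step 2: lead(2x⁴ + 7x³ + x² − 6x − 20) ÷ lead(D) = 2x⁴ ÷ −2x = −x³. Subtract (−x³)·D = 2x⁴ − 3x³. Remainder: 10x³ + x² − 6x − 20.
Step 3: lead(10x³ + x² − 6x − 20) ÷ lead(D) = 10x³ ÷ −2x = −5x². Subtract (−5x²)·D = 10x³ − 15x². Remainder: 16x² − 6x − 20.
Step 4: lead(16x² − 6x − 20) ÷ lead(D) = 16x² ÷ −2x = −8x. Subtract (−8x)·D = 16x² − 24x. Remainder: 18x − 20.
Step 5: lead(18x − 20) ÷ lead(D) = 18x ÷ −2x = −9. Subtract (−9)·D = 18x − 27. Remainder: 7.

R(x) = 7, so D(x) is not a factor of P(x). no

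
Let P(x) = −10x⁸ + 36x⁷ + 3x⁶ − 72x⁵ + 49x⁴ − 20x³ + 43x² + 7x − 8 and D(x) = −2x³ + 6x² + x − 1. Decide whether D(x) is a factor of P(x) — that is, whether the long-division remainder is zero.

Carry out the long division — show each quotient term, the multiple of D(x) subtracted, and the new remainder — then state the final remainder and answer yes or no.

R(x) = −5x + 1, so D(x) is not a factor of P(x). no

Step 1: lead(−10x⁸ + 36x⁷ + 3x⁶ − 72x⁵ + 49x⁴ − 20x³ + 43x² + 7x − 8) ÷ lead(D) = −10x⁸ ÷ −2x³ = 5x⁵. Subtract (5x⁵)·D = −10x⁸ + 30x⁷ + 5x⁶ − 5x⁵. Remainder: 6x⁷ − 2x⁶ − 67x⁵ + 49x⁴ − 20x³ + 43x² + 7x − 8.
Step 2: lead(6x⁷ − 2x⁶ − 67x⁵ + 49x⁴ − 20x³ + 43x² + 7x − 8) ÷ lead(D) = 6x⁷ ÷ −2x³ = −3x⁴. Subtract (−3x⁴)·D = 6x⁷ − 18x⁶ − 3x⁵ + 3x⁴. Remainder: 16x⁶ − 64x⁵ + 46x⁴ − 20x³ + 43x² + 7x − 8.
Step 3: lead(16x⁶ − 64x⁵ + 46x⁴ − 20x³ + 43x² + 7x − 8) ÷ lead(D) = 16x⁶ ÷ −2x³ = −8x³. Subtract (−8x³)·D = 16x⁶ − 48x⁵ − 8x⁴ + 8x³. Remainder: −16x⁵ + 54x⁴ − 28x³ + 43x² + 7x − 8.
Step 4: lead(−16x⁵ + 54x⁴ − 28x³ + 43x² + 7x − 8) ÷ lead(D) = −16x⁵ ÷ −2x³ = 8x². Subtract (8x²)·D = −16x⁵ + 48x⁴ + 8x³ − 8x². Remainder: 6x⁴ − 36x³ + 51x² + 7x − 8.
Step 5: lead(6x⁴ − 36x³ + 51x² + 7x − 8) ÷ lead(D) = 6x⁴ ÷ −2x³ = −3x. Subtract (−3x)·D = 6x⁴ − 18x³ − 3x² + 3x. Remainder: −18x³ + 54x² + 4x − 8.
Step 6: lead(−18x³ + 54x² + 4x − 8) ÷ lead(D) = −18x³ ÷ −2x³ = 9. Subtract (9)·D = −18x³ + 54x² + 9x − 9. Remainder: −5x + 1.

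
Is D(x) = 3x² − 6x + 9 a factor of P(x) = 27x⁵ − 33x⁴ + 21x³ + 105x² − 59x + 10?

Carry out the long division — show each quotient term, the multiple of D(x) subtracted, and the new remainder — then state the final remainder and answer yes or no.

Step 1: lead(27x⁵ − 33x⁴ + 21x³ + 105x² − 59x + 10) ÷ lead(D) = 27x⁵ ÷ 3x² = 9x³. Subtract (9x³)·D = 27x⁵ − 54x⁴ + 81x³. Remainder: 21x⁴ − 60x³ + 105x² − 59x + 10.
Step 2: lead(21x⁴ − 60x³ + 105x² − 59x + 10) ÷ lead(D) = 21x⁴ ÷ 3x² = 7x². Subtract (7x²)·D = 21x⁴ − 42x³ + 63x². Remainder: −18x³ + 42x² − 59x + 10.
Step 3: lead(−18x³ + 42x² − 59x + 10) ÷ lead(D) = −18x³ ÷ 3x² = −6x. Subtract (−6x)·D = −18x³ + 36x² − 54x. Remainder: 6x² − 5x + 10.
Step 4: lead(6x² − 5x + 10) ÷ lead(D) = 6x² ÷ 3x² = 2. Subtract (2)·D = 6x² − 12x + 18. Remainder: 7x − 8.

R(x) = 7x − 8, so D(x) is not a factor of P(x). no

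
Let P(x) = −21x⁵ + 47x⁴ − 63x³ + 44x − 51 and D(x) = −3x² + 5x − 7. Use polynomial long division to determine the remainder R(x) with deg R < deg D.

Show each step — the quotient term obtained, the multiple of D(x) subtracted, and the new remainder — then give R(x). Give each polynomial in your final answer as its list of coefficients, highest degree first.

R = [-9]

Step 1: lead(−21x⁵ + 47x⁴ − 63x³ + 44x − 51) ÷ lead(D) = −21x⁵ ÷ −3x² = 7x³. Subtract (7x³)·D = −21x⁵ + 35x⁴ − 49x³. Remainder: 12x⁴ − 14x³ + 44x − 51.
Step 2: lead(12x⁴ − 14x³ + 44x − 51) ÷ lead(D) = 12x⁴ ÷ −3x² = −4x². Subtract (−4x²)·D = 12x⁴ − 20x³ + 28x². Remainder: 6x³ − 28x² + 44x − 51.
Step 3: lead(6x³ − 28x² + 44x − 51) ÷ lead(D) = 6x³ ÷ −3x² = −2x. Subtract (−2x)·D = 6x³ − 10x² + 14x. Remainder: −18x² + 30x − 51.
Step 4: lead(−18x² + 30x − 51) ÷ lead(D) = −18x² ÷ −3x² = 6. Subtract (6)·D = −18x² + 30x − 42. Remainder: −9.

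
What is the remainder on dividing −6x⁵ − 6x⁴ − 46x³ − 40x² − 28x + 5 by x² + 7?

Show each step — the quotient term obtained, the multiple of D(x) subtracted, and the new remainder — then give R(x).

Step 1: lead(−6x⁵ − 6x⁴ − 46x³ − 40x² − 28x + 5) ÷ lead(D) = −6x⁵ ÷ x² = −6x³. Subtract (−6x³)·D = −6x⁵ − 42x³. Remainder: −6x⁴ − 4x³ − 40x² − 28x + 5.
Step 2: lead(−6x⁴ − 4x³ − 40x² − 28x + 5) ÷ lead(D) = −6x⁴ ÷ x² = −6x². Subtract (−6x²)·D = −6x⁴ − 42x². Remainder: −4x³ + 2x² − 28x + 5.
Step 3: lead(−4x³ + 2x² − 28x + 5) ÷ lead(D) = −4x³ ÷ x² = −4x. Subtract (−4x)·D = −4x³ − 28x. Remainder: 2x² + 5.
Step 4: lead(2x² + 5) ÷ lead(D) = 2x² ÷ x² = 2. Subtract (2)·D = 2x² + 14. Remainder: −9.

R(x) = −9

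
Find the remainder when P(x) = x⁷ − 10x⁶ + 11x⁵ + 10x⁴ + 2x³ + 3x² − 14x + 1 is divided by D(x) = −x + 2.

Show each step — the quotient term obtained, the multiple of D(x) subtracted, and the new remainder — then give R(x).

Step 1: lead(x⁷ − 10x⁶ + 11x⁵ + 10x⁴ + 2x³ + 3x² − 14x + 1) ÷ lead(D) = x⁷ ÷ −x = −x⁶. Subtract (−x⁶)·D = x⁷ − 2x⁶. Remainder: −8x⁶ + 11x⁵ + 10x⁴ + 2x³ + 3x² − 14x + 1.
Step 2: lead(−8x⁶ + 11x⁵ + 10x⁴ + 2x³ + 3x² − 14x + 1) ÷ lead(D) = −8x⁶ ÷ −x = 8x⁵. Subtract (8x⁵)·D = −8x⁶ + 16x⁵. Remainder: −5x⁵ + 10x⁴ + 2x³ + 3x² − 14x + 1.
Step 3: lead(−5x⁵ + 10x⁴ + 2x³ + 3x² − 14x + 1) ÷ lead(D) = −5x⁵ ÷ −x = 5x⁴. Subtract (5x⁴)·D = −5x⁵ + 10x⁴. Remainder: 2x³ + 3x² − 14x + 1.
Step 4: lead(2x³ + 3x² − 14x + 1) ÷ lead(D) = 2x³ ÷ −x = −2x². Subtract (−2x²)·D = 2x³ − 4x². Remainder: 7x² − 14x + 1.
Step 5: lead(7x² − 14x + 1) ÷ lead(D) = 7x² ÷ −x = −7x. Subtract (−7x)·D = 7x² − 14x. Remainder: 1.

R(x) = 1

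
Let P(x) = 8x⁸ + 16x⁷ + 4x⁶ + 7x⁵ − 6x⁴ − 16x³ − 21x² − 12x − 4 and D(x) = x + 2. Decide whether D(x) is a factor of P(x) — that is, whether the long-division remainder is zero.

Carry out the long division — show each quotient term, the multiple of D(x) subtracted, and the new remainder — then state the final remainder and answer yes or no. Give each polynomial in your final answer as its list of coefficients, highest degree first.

Step 1: lead(8x⁸ + 16x⁷ + 4x⁶ + 7x⁵ − 6x⁴ − 16x³ − 21x² − 12x − 4) ÷ lead(D) = 8x⁸ ÷ x = 8x⁷. Subtract (8x⁷)·D = 8x⁸ + 16x⁷. Remainder: 4x⁶ + 7x⁵ − 6x⁴ − 16x³ − 21x² − 12x − 4.
Step 2: lead(4x⁶ + 7x⁵ − 6x⁴ − 16x³ − 21x² − 12x − 4) ÷ lead(D) = 4x⁶ ÷ x = 4x⁵. Subtract (4x⁵)·D = 4x⁶ + 8x⁵. Remainder: −x⁵ − 6x⁴ − 16x³ − 21x² − 12x − 4.
Step 3: lead(−x⁵ − 6x⁴ − 16x³ − 21x² − 12x − 4) ÷ lead(D) = −x⁵ ÷ x = −x⁴. Subtract (−x⁴)·D = −x⁵ − 2x⁴. Remainder: −4x⁴ − 16x³ − 21x² − 12x − 4.
Step 4: lead(−4x⁴ − 16x³ − 21x² − 12x − 4) ÷ lead(D) = −4x⁴ ÷ x = −4x³. Subtract (−4x³)·D = −4x⁴ − 8x³. Remainder: −8x³ − 21x² − 12x − 4.
Step 5: lead(−8x³ − 21x² − 12x − 4) ÷ lead(D) = −8x³ ÷ x = −8x². Subtract (−8x²)·D = −8x³ − 16x². Remainder: −5x² − 12x − 4.
Step 6: lead(−5x² − 12x − 4) ÷ lead(D) = −5x² ÷ x = −5x. Subtract (−5x)·D = −5x² − 10x. Remainder: −2x − 4.
Step 7: lead(−2x − 4) ÷ lead(D) = −2x ÷ x = −2. Subtract (−2)·D = −2x − 4. Remainder: 0.

R = [0], so D(x) is a factor of P(x). yes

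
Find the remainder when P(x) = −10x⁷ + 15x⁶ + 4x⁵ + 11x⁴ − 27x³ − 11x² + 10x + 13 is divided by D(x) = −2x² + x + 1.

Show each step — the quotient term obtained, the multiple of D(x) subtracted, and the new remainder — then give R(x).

R(x) = −3x + 8

Step 1: lead(−10x⁷ + 15x⁶ + 4x⁵ + 11x⁴ − 27x³ − 11x² + 10x + 13) ÷ lead(D) = −10x⁷ ÷ −2x² = 5x⁵. Subtract (5x⁵)·D = −10x⁷ + 5x⁶ + 5x⁵. Remainder: 10x⁶ − x⁵ + 11x⁴ − 27x³ − 11x² + 10x + 13.
Step 2: lead(10x⁶ − x⁵ + 11x⁴ − 27x³ − 11x² + 10x + 13) ÷ lead(D) = 10x⁶ ÷ −2x² = −5x⁴. Subtract (−5x⁴)·D = 10x⁶ − 5x⁵ − 5x⁴. Remainder: 4x⁵ + 16x⁴ − 27x³ − 11x² + 10x + 13.
Step 3: lead(4x⁵ + 16x⁴ − 27x³ − 11x² + 10x + 13) ÷ lead(D) = 4x⁵ ÷ −2x² = −2x³. Subtract (−2x³)·D = 4x⁵ − 2x⁴ − 2x³. Remainder: 18x⁴ − 25x³ − 11x² + 10x + 13.
Step 4: lead(18x⁴ − 25x³ − 11x² + 10x + 13) ÷ lead(D) = 18x⁴ ÷ −2x² = −9x². Subtract (−9x²)·D = 18x⁴ − 9x³ − 9x². Remainder: −16x³ − 2x² + 10x + 13.
Step 5: lead(−16x³ − 2x² + 10x + 13) ÷ lead(D) = −16x³ ÷ −2x² = 8x. Subtract (8x)·D = −16x³ + 8x² + 8x. Remainder: −10x² + 2x + 13.
Step 6: lead(−10x² + 2x + 13) ÷ lead(D) = −10x² ÷ −2x² = 5. Subtract (5)·D = −10x² + 5x + 5. Remainder: −3x + 8.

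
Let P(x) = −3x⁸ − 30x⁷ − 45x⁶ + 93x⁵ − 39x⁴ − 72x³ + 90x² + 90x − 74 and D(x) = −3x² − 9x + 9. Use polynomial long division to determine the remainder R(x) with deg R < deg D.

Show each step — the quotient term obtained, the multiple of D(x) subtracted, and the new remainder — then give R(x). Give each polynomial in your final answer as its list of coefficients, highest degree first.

Step 1: lead(−3x⁸ − 30x⁷ − 45x⁶ + 93x⁵ − 39x⁴ − 72x³ + 90x² + 90x − 74) ÷ lead(D) = −3x⁸ ÷ −3x² = x⁶. Subtract (x⁶)·D = −3x⁸ − 9x⁷ + 9x⁶. Remainder: −21x⁷ − 54x⁶ + 93x⁵ − 39x⁴ − 72x³ + 90x² + 90x − 74.
Step 2: lead(−21x⁷ − 54x⁶ + 93x⁵ − 39x⁴ − 72x³ + 90x² + 90x − 74) ÷ lead(D) = −21x⁷ ÷ −3x² = 7x⁵. Subtract (7x⁵)·D = −21x⁷ − 63x⁶ + 63x⁵. Remainder: 9x⁶ + 30x⁵ − 39x⁴ − 72x³ + 90x² + 90x − 74.
Step 3: lead(9x⁶ + 30x⁵ − 39x⁴ − 72x³ + 90x² + 90x − 74) ÷ lead(D) = 9x⁶ ÷ −3x² = −3x⁴. Subtract (−3x⁴)·D = 9x⁶ + 27x⁵ − 27x⁴. Remainder: 3x⁵ − 12x⁴ − 72x³ + 90x² + 90x − 74.
Step 4: lead(3x⁵ − 12x⁴ − 72x³ + 90x² + 90x − 74) ÷ lead(D) = 3x⁵ ÷ −3x² = −x³. Subtract (−x³)·D = 3x⁵ + 9x⁴ − 9x³. Remainder: −21x⁴ − 63x³ + 90x² + 90x − 74.
Step 5: lead(−21x⁴ − 63x³ + 90x² + 90x − 74) ÷ lead(D) = −21x⁴ ÷ −3x² = 7x². Subtract (7x²)·D = −21x⁴ − 63x³ + 63x². Remainder: 27x² + 90x − 74.
Step 6: lead(27x² + 90x − 74) ÷ lead(D) = 27x² ÷ −3x² = −9. Subtract (−9)·D = 27x² + 81x − 81. Remainder: 9x + 7.

R = [9, 7]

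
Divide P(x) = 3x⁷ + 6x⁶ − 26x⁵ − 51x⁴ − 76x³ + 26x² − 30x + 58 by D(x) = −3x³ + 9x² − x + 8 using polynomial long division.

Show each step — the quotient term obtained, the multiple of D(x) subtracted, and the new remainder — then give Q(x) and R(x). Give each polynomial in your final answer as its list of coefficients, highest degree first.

Step 1: lead(3x⁷ + 6x⁶ − 26x⁵ − 51x⁴ − 76x³ + 26x² − 30x + 58) ÷ lead(D) = 3x⁷ ÷ −3x³ = −x⁴. Subtract (−x⁴)·D = 3x⁷ − 9x⁶ + x⁵ − 8x⁴. Remainder: 15x⁶ − 27x⁵ − 43x⁴ − 76x³ + 26x² − 30x + 58.
Step 2: lead(15x⁶ − 27x⁵ − 43x⁴ − 76x³ + 26x² − 30x + 58) ÷ lead(D) = 15x⁶ ÷ −3x³ = −5x³. Subtract (−5x³)·D = 15x⁶ − 45x⁵ + 5x⁴ − 40x³. Remainder: 18x⁵ − 48x⁴ − 36x³ + 26x² − 30x + 58.
Step 3: lead(18x⁵ − 48x⁴ − 36x³ + 26x² − 30x + 58) ÷ lead(D) = 18x⁵ ÷ −3x³ = −6x². Subtract (−6x²)·D = 18x⁵ − 54x⁴ + 6x³ − 48x². Remainder: 6x⁴ − 42x³ + 74x² − 30x + 58.
Step 4: lead(6x⁴ − 42x³ + 74x² − 30x + 58) ÷ lead(D) = 6x⁴ ÷ −3x³ = −2x. Subtract (−2x)·D = 6x⁴ − 18x³ + 2x² − 16x. Remainder: −24x³ + 72x² − 14x + 58.
Step 5: lead(−24x³ + 72x² − 14x + 58) ÷ lead(D) = −24x³ ÷ −3x³ = 8. Subtract (8)·D = −24x³ + 72x² − 8x + 64. Remainder: −6x − 6.

Q = [-1, -5, -6, -2, 8]; R = [-6, -6]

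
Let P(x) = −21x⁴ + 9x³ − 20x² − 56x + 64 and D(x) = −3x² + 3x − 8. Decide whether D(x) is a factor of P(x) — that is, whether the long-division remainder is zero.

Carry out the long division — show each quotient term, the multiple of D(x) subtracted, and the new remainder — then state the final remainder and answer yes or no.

R(x) = 0, so D(x) is a factor of P(x). yes

Step 1: lead(−21x⁴ + 9x³ − 20x² − 56x + 64) ÷ lead(D) = −21x⁴ ÷ −3x² = 7x². Subtract (7x²)·D = −21x⁴ + 21x³ − 56x². Remainder: −12x³ + 36x² − 56x + 64.
Step 2: lead(−12x³ + 36x² − 56x + 64) ÷ lead(D) = −12x³ ÷ −3x² = 4x. Subtract (4x)·D = −12x³ + 12x² − 32x. Remainder: 24x² − 24x + 64.
Step 3: lead(24x² − 24x + 64) ÷ lead(D) = 24x² ÷ −3x² = −8. Subtract (−8)·D = 24x² − 24x + 64. Remainder: 0.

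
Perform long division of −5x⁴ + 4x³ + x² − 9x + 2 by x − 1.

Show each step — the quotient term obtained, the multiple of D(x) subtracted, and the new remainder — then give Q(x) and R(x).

Step 1: lead(−5x⁴ + 4x³ + x² − 9x + 2) ÷ lead(D) = −5x⁴ ÷ x = −5x³. Subtract (−5x³)·D = −5x⁴ + 5x³. Remainder: −x³ + x² − 9x + 2.
Step 2: lead(−x³ + x² − 9x + 2) ÷ lead(D) = −x³ ÷ x = −x². Subtract (−x²)·D = −x³ + x². Remainder: −9x + 2.
Step 3: lead(−9x + 2) ÷ lead(D) = −9x ÷ x = −9. Subtract (−9)·D = −9x + 9. Remainder: −7.

Q(x) = −5x³ − x² − 9; R(x) = −7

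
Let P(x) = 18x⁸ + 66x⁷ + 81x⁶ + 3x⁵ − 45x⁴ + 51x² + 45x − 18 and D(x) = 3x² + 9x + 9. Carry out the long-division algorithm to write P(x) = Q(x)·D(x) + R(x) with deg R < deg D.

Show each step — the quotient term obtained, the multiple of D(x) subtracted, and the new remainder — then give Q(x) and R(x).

Step 1: lead(18x⁸ + 66x⁷ + 81x⁶ + 3x⁵ − 45x⁴ + 51x² + 45x − 18) ÷ lead(D) = 18x⁸ ÷ 3x² = 6x⁶. Subtract (6x⁶)·D = 18x⁸ + 54x⁷ + 54x⁶. Remainder: 12x⁷ + 27x⁶ + 3x⁵ − 45x⁴ + 51x² + 45x − 18.
Step 2: lead(12x⁷ + 27x⁶ + 3x⁵ − 45x⁴ + 51x² + 45x − 18) ÷ lead(D) = 12x⁷ ÷ 3x² = 4x⁵. Subtract (4x⁵)·D = 12x⁷ + 36x⁶ + 36x⁵. Remainder: −9x⁶ − 33x⁵ − 45x⁴ + 51x² + 45x − 18.
Step 3: lead(−9x⁶ − 33x⁵ − 45x⁴ + 51x² + 45x − 18) ÷ lead(D) = −9x⁶ ÷ 3x² = −3x⁴. Subtract (−3x⁴)·D = −9x⁶ − 27x⁵ − 27x⁴. Remainder: −6x⁵ − 18x⁴ + 51x² + 45x − 18.
Step 4: lead(−6x⁵ − 18x⁴ + 51x² + 45x − 18) ÷ lead(D) = −6x⁵ ÷ 3x² = −2x³. Subtract (−2x³)·D = −6x⁵ − 18x⁴ − 18x³. Remainder: 18x³ + 51x² + 45x − 18.
Step 5: lead(18x³ + 51x² + 45x − 18) ÷ lead(D) = 18x³ ÷ 3x² = 6x. Subtract (6x)·D = 18x³ + 54x² + 54x. Remainder: −3x² − 9x − 18.
Step 6: lead(−3x² − 9x − 18) ÷ lead(D) = −3x² ÷ 3x² = −1. Subtract (−1)·D = −3x² − 9x − 9. Remainder: −9.

Q(x) = 6x⁶ + 4x⁵ − 3x⁴ − 2x³ + 6x − 1; R(x) = −9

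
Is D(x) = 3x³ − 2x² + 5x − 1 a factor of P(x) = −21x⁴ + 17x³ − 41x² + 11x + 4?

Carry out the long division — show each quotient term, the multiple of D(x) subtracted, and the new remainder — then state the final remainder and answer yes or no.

R(x) = −4x² − x + 5, so D(x) is not a factor of P(x). no

Step 1: lead(−21x⁴ + 17x³ − 41x² + 11x + 4) ÷ lead(D) = −21x⁴ ÷ 3x³ = −7x. Subtract (−7x)·D = −21x⁴ + 14x³ − 35x² + 7x. Remainder: 3x³ − 6x² + 4x + 4.
Step 2: lead(3x³ − 6x² + 4x + 4) ÷ lead(D) = 3x³ ÷ 3x³ = 1. Subtract (1)·D = 3x³ − 2x² + 5x − 1. Remainder: −4x² − x + 5.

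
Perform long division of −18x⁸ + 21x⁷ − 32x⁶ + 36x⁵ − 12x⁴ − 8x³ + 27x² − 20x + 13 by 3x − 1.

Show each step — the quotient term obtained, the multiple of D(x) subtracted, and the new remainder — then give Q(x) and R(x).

Step 1: lead(−18x⁸ + 21x⁷ − 32x⁶ + 36x⁵ − 12x⁴ − 8x³ + 27x² − 20x + 13) ÷ lead(D) = −18x⁸ ÷ 3x = −6x⁷. Subtract (−6x⁷)·D = −18x⁸ + 6x⁷. Remainder: 15x⁷ − 32x⁶ + 36x⁵ − 12x⁴ − 8x³ + 27x² − 20x + 13.
Step 2: lead(15x⁷ − 32x⁶ + 36x⁵ − 12x⁴ − 8x³ + 27x² − 20x + 13) ÷ lead(D) = 15x⁷ ÷ 3x = 5x⁶. Subtract (5x⁶)·D = 15x⁷ − 5x⁶. Remainder: −27x⁶ + 36x⁵ − 12x⁴ − 8x³ + 27x² − 20x + 13.
Step 3: lead(−27x⁶ + 36x⁵ − 12x⁴ − 8x³ + 27x² − 20x + 13) ÷ lead(D) = −27x⁶ ÷ 3x = −9x⁵. Subtract (−9x⁵)·D = −27x⁶ + 9x⁵. Remainder: 27x⁵ − 12x⁴ − 8x³ + 27x² − 20x + 13.
Step 4: lead(27x⁵ − 12x⁴ − 8x³ + 27x² − 20x + 13) ÷ lead(D) = 27x⁵ ÷ 3x = 9x⁴. Subtract (9x⁴)·D = 27x⁵ − 9x⁴. Remainder: −3x⁴ − 8x³ + 27x² − 20x + 13.
Step 5: lead(−3x⁴ − 8x³ + 27x² − 20x + 13) ÷ lead(D) = −3x⁴ ÷ 3x = −x³. Subtract (−x³)·D = −3x⁴ + x³. Remainder: −9x³ + 27x² − 20x + 13.
Step 6: lead(−9x³ + 27x² − 20x + 13) ÷ lead(D) = −9x³ ÷ 3x = −3x². Subtract (−3x²)·D = −9x³ + 3x². Remainder: 24x² − 20x + 13.
Step 7: lead(24x² − 20x + 13) ÷ lead(D) = 24x² ÷ 3x = 8x. Subtract (8x)·D = 24x² − 8x. Remainder: −12x + 13.
Step 8: lead(−12x + 13) ÷ lead(D) = −12x ÷ 3x = −4. Subtract (−4)·D = −12x + 4. Remainder: 9.

Q(x) = −6x⁷ + 5x⁶ − 9x⁵ + 9x⁴ − x³ − 3x² + 8x − 4; R(x) = 9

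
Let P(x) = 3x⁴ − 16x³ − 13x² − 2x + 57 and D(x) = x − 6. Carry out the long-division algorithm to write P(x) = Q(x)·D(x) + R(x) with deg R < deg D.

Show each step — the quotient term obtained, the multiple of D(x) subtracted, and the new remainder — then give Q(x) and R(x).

Step 1: lead(3x⁴ − 16x³ − 13x² − 2x + 57) ÷ lead(D) = 3x⁴ ÷ x = 3x³. Subtract (3x³)·D = 3x⁴ − 18x³. Remainder: 2x³ − 13x² − 2x + 57.
Step 2: lead(2x³ − 13x² − 2x + 57) ÷ lead(D) = 2x³ ÷ x = 2x². Subtract (2x²)·D = 2x³ − 12x². Remainder: −x² − 2x + 57.
Step 3: lead(−x² − 2x + 57) ÷ lead(D) = −x² ÷ x = −x. Subtract (−x)·D = −x² + 6x. Remainder: −8x + 57.
Step 4: lead(−8x + 57) ÷ lead(D) = −8x ÷ x = −8. Subtract (−8)·D = −8x + 48. Remainder: 9.

Q(x) = 3x³ + 2x² − x − 8; R(x) = 9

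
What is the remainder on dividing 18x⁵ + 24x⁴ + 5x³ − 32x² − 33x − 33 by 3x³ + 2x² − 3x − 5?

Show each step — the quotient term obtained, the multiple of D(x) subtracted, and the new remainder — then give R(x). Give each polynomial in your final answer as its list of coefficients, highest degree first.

R = [2, -8]

Step 1: lead(18x⁵ + 24x⁴ + 5x³ − 32x² − 33x − 33) ÷ lead(D) = 18x⁵ ÷ 3x³ = 6x². Subtract (6x²)·D = 18x⁵ + 12x⁴ − 18x³ − 30x². Remainder: 12x⁴ + 23x³ − 2x² − 33x − 33.
Step 2: lead(12x⁴ + 23x³ − 2x² − 33x − 33) ÷ lead(D) = 12x⁴ ÷ 3x³ = 4x. Subtract (4x)·D = 12x⁴ + 8x³ − 12x² − 20x. Remainder: 15x³ + 10x² − 13x − 33.
Step 3: lead(15x³ + 10x² − 13x − 33) ÷ lead(D) = 15x³ ÷ 3x³ = 5. Subtract (5)·D = 15x³ + 10x² − 15x − 25. Remainder: 2x − 8.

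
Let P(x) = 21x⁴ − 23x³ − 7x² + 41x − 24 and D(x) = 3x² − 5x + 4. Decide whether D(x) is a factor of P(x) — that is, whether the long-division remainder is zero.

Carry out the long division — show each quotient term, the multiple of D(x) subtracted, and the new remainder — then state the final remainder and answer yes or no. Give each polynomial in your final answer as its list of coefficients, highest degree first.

R = [-4], so D(x) is not a factor of P(x). no

Step 1: lead(21x⁴ − 23x³ − 7x² + 41x − 24) ÷ lead(D) = 21x⁴ ÷ 3x² = 7x². Subtract (7x²)·D = 21x⁴ − 35x³ + 28x². Remainder: 12x³ − 35x² + 41x − 24.
Step 2: lead(12x³ − 35x² + 41x − 24) ÷ lead(D) = 12x³ ÷ 3x² = 4x. Subtract (4x)·D = 12x³ − 20x² + 16x. Remainder: −15x² + 25x − 24.
Step 3: lead(−15x² + 25x − 24) ÷ lead(D) = −15x² ÷ 3x² = −5. Subtract (−5)·D = −15x² + 25x − 20. Remainder: −4.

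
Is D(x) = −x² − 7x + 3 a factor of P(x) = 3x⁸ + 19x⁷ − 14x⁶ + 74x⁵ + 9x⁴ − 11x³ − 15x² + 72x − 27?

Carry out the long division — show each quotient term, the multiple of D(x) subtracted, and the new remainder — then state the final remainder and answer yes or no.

R(x) = 0, so D(x) is a factor of P(x). yes

Step 1: lead(3x⁸ + 19x⁷ − 14x⁶ + 74x⁵ + 9x⁴ − 11x³ − 15x² + 72x − 27) ÷ lead(D) = 3x⁸ ÷ −x² = −3x⁶. Subtract (−3x⁶)·D = 3x⁸ + 21x⁷ − 9x⁶. Remainder: −2x⁷ − 5x⁶ + 74x⁵ + 9x⁴ − 11x³ − 15x² + 72x − 27.
Step 2: lead(−2x⁷ − 5x⁶ + 74x⁵ + 9x⁴ − 11x³ − 15x² + 72x − 27) ÷ lead(D) = −2x⁷ ÷ −x² = 2x⁵. Subtract (2x⁵)·D = −2x⁷ − 14x⁶ + 6x⁵. Remainder: 9x⁶ + 68x⁵ + 9x⁴ − 11x³ − 15x² + 72x − 27.
Step 3: lead(9x⁶ + 68x⁵ + 9x⁴ − 11x³ − 15x² + 72x − 27) ÷ lead(D) = 9x⁶ ÷ −x² = −9x⁴. Subtract (−9x⁴)·D = 9x⁶ + 63x⁵ − 27x⁴. Remainder: 5x⁵ + 36x⁴ − 11x³ − 15x² + 72x − 27.
Step 4: lead(5x⁵ + 36x⁴ − 11x³ − 15x² + 72x − 27) ÷ lead(D) = 5x⁵ ÷ −x² = −5x³. Subtract (−5x³)·D = 5x⁵ + 35x⁴ − 15x³. Remainder: x⁴ + 4x³ − 15x² + 72x − 27.
Step 5: lead(x⁴ + 4x³ − 15x² + 72x − 27) ÷ lead(D) = x⁴ ÷ −x² = −x². Subtract (−x²)·D = x⁴ + 7x³ − 3x². Remainder: −3x³ − 12x² + 72x − 27.
Step 6: lead(−3x³ − 12x² + 72x − 27) ÷ lead(D) = −3x³ ÷ −x² = 3x. Subtract (3x)·D = −3x³ − 21x² + 9x. Remainder: 9x² + 63x − 27.
Step 7: lead(9x² + 63x − 27) ÷ lead(D) = 9x² ÷ −x² = −9. Subtract (−9)·D = 9x² + 63x − 27. Remainder: 0.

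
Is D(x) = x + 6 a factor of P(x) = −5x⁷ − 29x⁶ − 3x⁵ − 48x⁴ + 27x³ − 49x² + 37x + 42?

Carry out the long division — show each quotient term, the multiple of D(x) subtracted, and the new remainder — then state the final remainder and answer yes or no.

Step 1: lead(−5x⁷ − 29x⁶ − 3x⁵ − 48x⁴ + 27x³ − 49x² + 37x + 42) ÷ lead(D) = −5x⁷ ÷ x = −5x⁶. Subtract (−5x⁶)·D = −5x⁷ − 30x⁶. Remainder: x⁶ − 3x⁵ − 48x⁴ + 27x³ − 49x² + 37x + 42.
Step 2: lead(x⁶ − 3x⁵ − 48x⁴ + 27x³ − 49x² + 37x + 42) ÷ lead(D) = x⁶ ÷ x = x⁵. Subtract (x⁵)·D = x⁶ + 6x⁵. Remainder: −9x⁵ − 48x⁴ + 27x³ − 49x² + 37x + 42.
Step 3: lead(−9x⁵ − 48x⁴ + 27x³ − 49x² + 37x + 42) ÷ lead(D) = −9x⁵ ÷ x = −9x⁴. Subtract (−9x⁴)·D = −9x⁵ − 54x⁴. Remainder: 6x⁴ + 27x³ − 49x² + 37x + 42.
Step 4: lead(6x⁴ + 27x³ − 49x² + 37x + 42) ÷ lead(D) = 6x⁴ ÷ x = 6x³. Subtract (6x³)·D = 6x⁴ + 36x³. Remainder: −9x³ − 49x² + 37x + 42.
Step 5: lead(−9x³ − 49x² + 37x + 42) ÷ lead(D) = −9x³ ÷ x = −9x². Subtract (−9x²)·D = −9x³ − 54x². Remainder: 5x² + 37x + 42.
Step 6: lead(5x² + 37x + 42) ÷ lead(D) = 5x² ÷ x = 5x. Subtract (5x)·D = 5x² + 30x. Remainder: 7x + 42.
Step 7: lead(7x + 42) ÷ lead(D) = 7x ÷ x = 7. Subtract (7)·D = 7x + 42. Remainder: 0.

R(x) = 0, so D(x) is a factor of P(x). yes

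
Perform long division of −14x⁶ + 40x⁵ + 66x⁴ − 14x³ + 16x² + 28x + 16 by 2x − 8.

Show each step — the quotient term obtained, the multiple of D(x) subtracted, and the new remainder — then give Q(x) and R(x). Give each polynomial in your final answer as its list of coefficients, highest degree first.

Q = [-7, -8, 1, -3, -4, -2]; R = [0]

Step 1: lead(−14x⁶ + 40x⁵ + 66x⁴ − 14x³ + 16x² + 28x + 16) ÷ lead(D) = −14x⁶ ÷ 2x = −7x⁵. Subtract (−7x⁵)·D = −14x⁶ + 56x⁵. Remainder: −16x⁵ + 66x⁴ − 14x³ + 16x² + 28x + 16.
Step 2: lead(−16x⁵ + 66x⁴ − 14x³ + 16x² + 28x + 16) ÷ lead(D) = −16x⁵ ÷ 2x = −8x⁴. Subtract (−8x⁴)·D = −16x⁵ + 64x⁴. Remainder: 2x⁴ − 14x³ + 16x² + 28x + 16.
Step 3: lead(2x⁴ − 14x³ + 16x² + 28x + 16) ÷ lead(D) = 2x⁴ ÷ 2x = x³. Subtract (x³)·D = 2x⁴ − 8x³. Remainder: −6x³ + 16x² + 28x + 16.
Step 4: lead(−6x³ + 16x² + 28x + 16) ÷ lead(D) = −6x³ ÷ 2x = −3x². Subtract (−3x²)·D = −6x³ + 24x². Remainder: −8x² + 28x + 16.
Step 5: lead(−8x² + 28x + 16) ÷ lead(D) = −8x² ÷ 2x = −4x. Subtract (−4x)·D = −8x² + 32x. Remainder: −4x + 16.
Step 6: lead(−4x + 16) ÷ lead(D) = −4x ÷ 2x = −2. Subtract (−2)·D = −4x + 16. Remainder: 0.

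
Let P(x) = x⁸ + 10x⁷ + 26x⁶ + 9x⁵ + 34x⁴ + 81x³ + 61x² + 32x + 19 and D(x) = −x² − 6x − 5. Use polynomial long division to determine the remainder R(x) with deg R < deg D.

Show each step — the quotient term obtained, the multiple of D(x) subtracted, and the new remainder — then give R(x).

R(x) = 9

Step 1: lead(x⁸ + 10x⁷ + 26x⁶ + 9x⁵ + 34x⁴ + 81x³ + 61x² + 32x + 19) ÷ lead(D) = x⁸ ÷ −x² = −x⁶. Subtract (−x⁶)·D = x⁸ + 6x⁷ + 5x⁶. Remainder: 4x⁷ + 21x⁶ + 9x⁵ + 34x⁴ + 81x³ + 61x² + 32x + 19.
Step 2: lead(4x⁷ + 21x⁶ + 9x⁵ + 34x⁴ + 81x³ + 61x² + 32x + 19) ÷ lead(D) = 4x⁷ ÷ −x² = −4x⁵. Subtract (−4x⁵)·D = 4x⁷ + 24x⁶ + 20x⁵. Remainder: −3x⁶ − 11x⁵ + 34x⁴ + 81x³ + 61x² + 32x + 19.
Step 3: lead(−3x⁶ − 11x⁵ + 34x⁴ + 81x³ + 61x² + 32x + 19) ÷ lead(D) = −3x⁶ ÷ −x² = 3x⁴. Subtract (3x⁴)·D = −3x⁶ − 18x⁵ − 15x⁴. Remainder: 7x⁵ + 49x⁴ + 81x³ + 61x² + 32x + 19.
Step 4: lead(7x⁵ + 49x⁴ + 81x³ + 61x² + 32x + 19) ÷ lead(D) = 7x⁵ ÷ −x² = −7x³. Subtract (−7x³)·D = 7x⁵ + 42x⁴ + 35x³. Remainder: 7x⁴ + 46x³ + 61x² + 32x + 19.
Step 5: lead(7x⁴ + 46x³ + 61x² + 32x + 19) ÷ lead(D) = 7x⁴ ÷ −x² = −7x². Subtract (−7x²)·D = 7x⁴ + 42x³ + 35x². Remainder: 4x³ + 26x² + 32x + 19.
Step 6: lead(4x³ + 26x² + 32x + 19) ÷ lead(D) = 4x³ ÷ −x² = −4x. Subtract (−4x)·D = 4x³ + 24x² + 20x. Remainder: 2x² + 12x + 19.
Step 7: lead(2x² + 12x + 19) ÷ lead(D) = 2x² ÷ −x² = −2. Subtract (−2)·D = 2x² + 12x + 10. Remainder: 9.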